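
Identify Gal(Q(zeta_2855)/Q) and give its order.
|Gal(Q(zeta_2855)/Q)| = phi(2855) = 2280; group ≅ (Z/2855Z)^* ≅ Z/4Z × Z/570Z

The n-th cyclotomic polynomial Φ_2855(x) is the minimal polynomial of zeta_2855 over Q and has degree phi(2855) = 2280. So Q(zeta_2855) is a degree-2280 Galois extension with Galois group (Z/2855Z)^*. By CRT, (Z/2855Z)^* ≅ (Z/5Z)^* × (Z/571Z)^*. Each prime-power unit group is (Z/5Z)^* ≅ Z/4Z; (Z/571Z)^* ≅ Z/570Z. Hence Gal(Q(zeta_2855)/Q) ≅ Z/4Z × Z/570Z.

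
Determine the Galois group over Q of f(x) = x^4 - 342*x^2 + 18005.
Gal(K/Q) = V_4 (Klein four-group, Z/2Z × Z/2Z)

f factors as (x^2 - 277)(x^2 - 65), so the splitting field is K = Q(sqrt(277), sqrt(65)). The elements 277, 65, 18005 are all non-squares in Q, so sqrt(277) and sqrt(65) generate independent quadratic extensions. Thus [K:Q] = 4 and Gal(K/Q) is generated by the two order-2 automorphisms sqrt(277) ↦ -sqrt(277) and sqrt(65) ↦ -sqrt(65), giving V_4.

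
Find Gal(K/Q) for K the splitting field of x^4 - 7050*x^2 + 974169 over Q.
Gal(K/Q) = Z/2Z (cyclic of order 2)

f factors as (x^2 - 6909)(x^2 - 141), so the splitting field is K = Q(sqrt(6909), sqrt(141)). The squarefree part of 6909 is 141 and the squarefree part of 141 is also 141, so sqrt(6909) and sqrt(141) are both rational multiples of sqrt(141). Hence Q(sqrt(6909)) = Q(sqrt(141)) = Q(sqrt(141)), and the splitting field collapses to a single degree-2 extension with Galois group Z/2Z.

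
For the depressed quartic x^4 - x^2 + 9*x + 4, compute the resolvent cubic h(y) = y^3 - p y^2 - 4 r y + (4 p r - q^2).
h(y) = y^3 + y^2 - 16*y - 97

Identify coefficients: p = -1, q = 9, r = 4.
Plug into h(y) = y^3 - p y^2 - 4 r y + (4 p r - q^2):
  h(y) = y^3 - (-1) y^2 - 4*(4) y + (4*(-1)*(4) - (9)^2)
       = y^3 + (1) y^2 + (-16) y + (-97).
Simplifying: h(y) = y^3 + y^2 - 16*y - 97.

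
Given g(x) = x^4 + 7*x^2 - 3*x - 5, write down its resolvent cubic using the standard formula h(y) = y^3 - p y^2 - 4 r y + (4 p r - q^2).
h(y) = y^3 - 7*y^2 + 20*y - 149

Identify coefficients: p = 7, q = -3, r = -5.
Plug into h(y) = y^3 - p y^2 - 4 r y + (4 p r - q^2):
  h(y) = y^3 - (7) y^2 - 4*(-5) y + (4*(7)*(-5) - (-3)^2)
       = y^3 + (-7) y^2 + (20) y + (-149).
Simplifying: h(y) = y^3 - 7*y^2 + 20*y - 149.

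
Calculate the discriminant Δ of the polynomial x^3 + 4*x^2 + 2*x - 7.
Δ = -507

For x^3 + a x^2 + b x + c the discriminant is Δ = 18 a b c - 4 a^3 c + a^2 b^2 - 4 b^3 - 27 c^2.
Plug a = 4, b = 2, c = -7:
  18*(4)*(2)*(-7) - 4*(4)^3*(-7) + (4)^2*(2)^2 - 4*(2)^3 - 27*(-7)^2
  = -1008 + (1792) + 64 + (-32) + (-1323)
  = -507.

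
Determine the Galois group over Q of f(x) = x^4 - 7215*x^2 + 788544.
Gal(K/Q) = Z/2Z (cyclic of order 2)

f factors as (x^2 - 7104)(x^2 - 111), so the splitting field is K = Q(sqrt(7104), sqrt(111)). The squarefree part of 7104 is 111 and the squarefree part of 111 is also 111, so sqrt(7104) and sqrt(111) are both rational multiples of sqrt(111). Hence Q(sqrt(7104)) = Q(sqrt(111)) = Q(sqrt(111)), and the splitting field collapses to a single degree-2 extension with Galois group Z/2Z.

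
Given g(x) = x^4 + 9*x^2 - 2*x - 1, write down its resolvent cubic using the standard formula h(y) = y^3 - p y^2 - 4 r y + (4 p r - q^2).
h(y) = y^3 - 9*y^2 + 4*y - 40

Identify coefficients: p = 9, q = -2, r = -1.
Plug into h(y) = y^3 - p y^2 - 4 r y + (4 p r - q^2):
  h(y) = y^3 - (9) y^2 - 4*(-1) y + (4*(9)*(-1) - (-2)^2)
       = y^3 + (-9) y^2 + (4) y + (-40).
Simplifying: h(y) = y^3 - 9*y^2 + 4*y - 40.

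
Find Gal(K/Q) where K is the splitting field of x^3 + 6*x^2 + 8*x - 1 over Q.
Gal(K/Q) = S_3 (symmetric group of order 6)

Compute the discriminant of x^3 + (6)*x^2 + (8)*x + (-1): Δ = 229. Since Δ is not a rational square, the Galois group is not contained in A_3; it must be the full S_3 (irreducibility of the cubic rules out anything smaller).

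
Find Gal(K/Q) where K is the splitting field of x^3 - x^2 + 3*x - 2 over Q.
Gal(K/Q) = S_3 (symmetric group of order 6)

Compute the discriminant of x^3 + (-1)*x^2 + (3)*x + (-2): Δ = -107. Since Δ is not a rational square, the Galois group is not contained in A_3; it must be the full S_3 (irreducibility of the cubic rules out anything smaller).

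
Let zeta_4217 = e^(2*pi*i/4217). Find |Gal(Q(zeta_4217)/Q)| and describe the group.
|Gal(Q(zeta_4217)/Q)| = phi(4217) = 4216; group ≅ (Z/4217Z)^* ≅ Z/4216Z

The n-th cyclotomic polynomial Φ_4217(x) is the minimal polynomial of zeta_4217 over Q and has degree phi(4217) = 4216. So Q(zeta_4217) is a degree-4216 Galois extension with Galois group (Z/4217Z)^*. (Z/4217Z)^* is cyclic since 4217 is an odd prime power (or 4). Hence Gal(Q(zeta_4217)/Q) ≅ Z/4216Z.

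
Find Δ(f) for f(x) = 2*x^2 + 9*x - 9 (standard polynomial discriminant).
Δ = 153

For a quadratic a x^2 + b x + c the discriminant is Δ = b^2 - 4ac = (9)^2 - 4*(2)*(-9) = 81 - (-72) = 153.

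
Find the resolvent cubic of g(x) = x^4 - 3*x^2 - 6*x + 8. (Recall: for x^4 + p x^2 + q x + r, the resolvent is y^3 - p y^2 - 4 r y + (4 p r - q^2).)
h(y) = y^3 + 3*y^2 - 32*y - 132

Identify coefficients: p = -3, q = -6, r = 8.
Plug into h(y) = y^3 - p y^2 - 4 r y + (4 p r - q^2):
  h(y) = y^3 - (-3) y^2 - 4*(8) y + (4*(-3)*(8) - (-6)^2)
       = y^3 + (3) y^2 + (-32) y + (-132).
Simplifying: h(y) = y^3 + 3*y^2 - 32*y - 132.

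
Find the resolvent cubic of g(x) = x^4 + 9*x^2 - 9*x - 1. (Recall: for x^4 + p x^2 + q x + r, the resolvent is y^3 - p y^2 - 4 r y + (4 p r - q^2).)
h(y) = y^3 - 9*y^2 + 4*y - 117

Identify coefficients: p = 9, q = -9, r = -1.
Plug into h(y) = y^3 - p y^2 - 4 r y + (4 p r - q^2):
  h(y) = y^3 - (9) y^2 - 4*(-1) y + (4*(9)*(-1) - (-9)^2)
       = y^3 + (-9) y^2 + (4) y + (-117).
Simplifying: h(y) = y^3 - 9*y^2 + 4*y - 117.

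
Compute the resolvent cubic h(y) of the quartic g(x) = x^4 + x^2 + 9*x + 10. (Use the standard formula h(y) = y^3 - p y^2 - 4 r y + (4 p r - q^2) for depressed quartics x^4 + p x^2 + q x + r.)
h(y) = y^3 - y^2 - 40*y - 41

Identify coefficients: p = 1, q = 9, r = 10.
Plug into h(y) = y^3 - p y^2 - 4 r y + (4 p r - q^2):
  h(y) = y^3 - (1) y^2 - 4*(10) y + (4*(1)*(10) - (9)^2)
       = y^3 + (-1) y^2 + (-40) y + (-41).
Simplifying: h(y) = y^3 - y^2 - 40*y - 41.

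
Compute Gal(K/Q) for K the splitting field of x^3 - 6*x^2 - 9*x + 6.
Gal(K/Q) = A_3 (cyclic of order 3)

Compute the discriminant of x^3 + (-6)*x^2 + (-9)*x + (6): Δ = 15876. Since Δ is a perfect square (Δ = 126^2), the Galois group is contained in A_3. Irreducibility forces the group to be transitive on three roots, so Gal = A_3.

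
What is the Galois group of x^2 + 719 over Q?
Gal(K/Q) = Z/2Z (cyclic of order 2)

x^2 + 719 is irreducible over Q since -719 is not a rational square. The splitting field Q(sqrt(-719)) has degree 2 over Q, and its unique nontrivial automorphism is sqrt(-719) ↦ -sqrt(-719). Hence Gal(Q(sqrt(-719))/Q) = Z/2Z.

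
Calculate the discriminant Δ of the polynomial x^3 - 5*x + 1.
Δ = 473

For x^3 + a x^2 + b x + c the discriminant is Δ = 18 a b c - 4 a^3 c + a^2 b^2 - 4 b^3 - 27 c^2.
Plug a = 0, b = -5, c = 1:
  18*(0)*(-5)*(1) - 4*(0)^3*(1) + (0)^2*(-5)^2 - 4*(-5)^3 - 27*(1)^2
  = 0 + (0) + 0 + (500) + (-27)
  = 473.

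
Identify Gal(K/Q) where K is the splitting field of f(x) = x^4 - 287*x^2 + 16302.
Gal(K/Q) = V_4 (Klein four-group, Z/2Z × Z/2Z)

f factors as (x^2 - 209)(x^2 - 78), so the splitting field is K = Q(sqrt(209), sqrt(78)). The elements 209, 78, 16302 are all non-squares in Q, so sqrt(209) and sqrt(78) generate independent quadratic extensions. Thus [K:Q] = 4 and Gal(K/Q) is generated by the two order-2 automorphisms sqrt(209) ↦ -sqrt(209) and sqrt(78) ↦ -sqrt(78), giving V_4.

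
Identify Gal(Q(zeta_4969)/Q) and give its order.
|Gal(Q(zeta_4969)/Q)| = phi(4969) = 4968; group ≅ (Z/4969Z)^* ≅ Z/4968Z

The n-th cyclotomic polynomial Φ_4969(x) is the minimal polynomial of zeta_4969 over Q and has degree phi(4969) = 4968. So Q(zeta_4969) is a degree-4968 Galois extension with Galois group (Z/4969Z)^*. (Z/4969Z)^* is cyclic since 4969 is an odd prime power (or 4). Hence Gal(Q(zeta_4969)/Q) ≅ Z/4968Z.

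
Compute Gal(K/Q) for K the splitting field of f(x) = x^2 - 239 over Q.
Gal(K/Q) = Z/2Z (cyclic of order 2)

x^2 - 239 is irreducible over Q since 239 is not a rational square. The splitting field Q(sqrt(239)) has degree 2 over Q, and its unique nontrivial automorphism is sqrt(239) ↦ -sqrt(239). Hence Gal(Q(sqrt(239))/Q) = Z/2Z.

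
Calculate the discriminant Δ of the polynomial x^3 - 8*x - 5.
Δ = 1373

For a depressed cubic x^3 + p x + q the discriminant is Δ = -4 p^3 - 27 q^2 = -4*(-8)^3 - 27*(-5)^2 = 2048 - 675 = 1373.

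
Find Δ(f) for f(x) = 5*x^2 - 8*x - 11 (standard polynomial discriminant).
Δ = 284

For a quadratic a x^2 + b x + c the discriminant is Δ = b^2 - 4ac = (-8)^2 - 4*(5)*(-11) = 64 - (-220) = 284.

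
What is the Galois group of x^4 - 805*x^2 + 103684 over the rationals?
Gal(K/Q) = Z/2Z (cyclic of order 2)

f factors as (x^2 - 161)(x^2 - 644), so the splitting field is K = Q(sqrt(161), sqrt(644)). The squarefree part of 161 is 161 and the squarefree part of 644 is also 161, so sqrt(161) and sqrt(644) are both rational multiples of sqrt(161). Hence Q(sqrt(161)) = Q(sqrt(644)) = Q(sqrt(161)), and the splitting field collapses to a single degree-2 extension with Galois group Z/2Z.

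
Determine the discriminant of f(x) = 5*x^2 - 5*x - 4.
Δ = 105

For a quadratic a x^2 + b x + c the discriminant is Δ = b^2 - 4ac = (-5)^2 - 4*(5)*(-4) = 25 - (-80) = 105.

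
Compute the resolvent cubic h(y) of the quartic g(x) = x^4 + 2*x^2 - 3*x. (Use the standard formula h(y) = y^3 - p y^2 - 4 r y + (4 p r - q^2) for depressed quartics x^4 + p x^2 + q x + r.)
h(y) = y^3 - 2*y^2 - 9

Identify coefficients: p = 2, q = -3, r = 0.
Plug into h(y) = y^3 - p y^2 - 4 r y + (4 p r - q^2):
  h(y) = y^3 - (2) y^2 - 4*(0) y + (4*(2)*(0) - (-3)^2)
       = y^3 + (-2) y^2 + (0) y + (-9).
Simplifying: h(y) = y^3 - 2*y^2 - 9.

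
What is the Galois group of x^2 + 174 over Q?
Gal(K/Q) = Z/2Z (cyclic of order 2)

x^2 + 174 is irreducible over Q since -174 is not a rational square. The splitting field Q(sqrt(-174)) has degree 2 over Q, and its unique nontrivial automorphism is sqrt(-174) ↦ -sqrt(-174). Hence Gal(Q(sqrt(-174))/Q) = Z/2Z.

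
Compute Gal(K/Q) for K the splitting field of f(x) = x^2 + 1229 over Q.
Gal(K/Q) = Z/2Z (cyclic of order 2)

x^2 + 1229 is irreducible over Q since -1229 is not a rational square. The splitting field Q(sqrt(-1229)) has degree 2 over Q, and its unique nontrivial automorphism is sqrt(-1229) ↦ -sqrt(-1229). Hence Gal(Q(sqrt(-1229))/Q) = Z/2Z.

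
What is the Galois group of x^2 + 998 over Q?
Gal(K/Q) = Z/2Z (cyclic of order 2)

x^2 + 998 is irreducible over Q since -998 is not a rational square. The splitting field Q(sqrt(-998)) has degree 2 over Q, and its unique nontrivial automorphism is sqrt(-998) ↦ -sqrt(-998). Hence Gal(Q(sqrt(-998))/Q) = Z/2Z.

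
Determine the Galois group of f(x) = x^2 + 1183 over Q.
Gal(K/Q) = Z/2Z (cyclic of order 2)

x^2 + 1183 is irreducible over Q since -1183 is not a rational square. The splitting field Q(sqrt(-1183)) has degree 2 over Q, and its unique nontrivial automorphism is sqrt(-1183) ↦ -sqrt(-1183). Hence Gal(Q(sqrt(-1183))/Q) = Z/2Z.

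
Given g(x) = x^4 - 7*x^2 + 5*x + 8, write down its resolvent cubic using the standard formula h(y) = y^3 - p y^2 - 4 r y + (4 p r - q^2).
h(y) = y^3 + 7*y^2 - 32*y - 249

Identify coefficients: p = -7, q = 5, r = 8.
Plug into h(y) = y^3 - p y^2 - 4 r y + (4 p r - q^2):
  h(y) = y^3 - (-7) y^2 - 4*(8) y + (4*(-7)*(8) - (5)^2)
       = y^3 + (7) y^2 + (-32) y + (-249).
Simplifying: h(y) = y^3 + 7*y^2 - 32*y - 249.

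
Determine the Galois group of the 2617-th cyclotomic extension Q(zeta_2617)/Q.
|Gal(Q(zeta_2617)/Q)| = phi(2617) = 2616; group ≅ (Z/2617Z)^* ≅ Z/2616Z

The n-th cyclotomic polynomial Φ_2617(x) is the minimal polynomial of zeta_2617 over Q and has degree phi(2617) = 2616. So Q(zeta_2617) is a degree-2616 Galois extension with Galois group (Z/2617Z)^*. (Z/2617Z)^* is cyclic since 2617 is an odd prime power (or 4). Hence Gal(Q(zeta_2617)/Q) ≅ Z/2616Z.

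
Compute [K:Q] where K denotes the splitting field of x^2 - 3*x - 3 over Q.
[K:Q] = 2

The discriminant of x^2 + (-3)*x + (-3) is b^2 - 4c = 9 - (-12) = 21. Since 21 is not a perfect square in Q, the polynomial is irreducible over Q. Its two roots generate a degree-2 extension, so [K:Q] = 2.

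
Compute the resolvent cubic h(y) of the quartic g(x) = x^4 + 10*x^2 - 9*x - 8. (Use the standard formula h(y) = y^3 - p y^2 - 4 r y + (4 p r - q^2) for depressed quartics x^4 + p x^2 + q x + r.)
h(y) = y^3 - 10*y^2 + 32*y - 401

Identify coefficients: p = 10, q = -9, r = -8.
Plug into h(y) = y^3 - p y^2 - 4 r y + (4 p r - q^2):
  h(y) = y^3 - (10) y^2 - 4*(-8) y + (4*(10)*(-8) - (-9)^2)
       = y^3 + (-10) y^2 + (32) y + (-401).
Simplifying: h(y) = y^3 - 10*y^2 + 32*y - 401.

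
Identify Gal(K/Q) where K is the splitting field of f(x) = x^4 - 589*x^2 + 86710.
Gal(K/Q) = V_4 (Klein four-group, Z/2Z × Z/2Z)

f factors as (x^2 - 299)(x^2 - 290), so the splitting field is K = Q(sqrt(299), sqrt(290)). The elements 299, 290, 86710 are all non-squares in Q, so sqrt(299) and sqrt(290) generate independent quadratic extensions. Thus [K:Q] = 4 and Gal(K/Q) is generated by the two order-2 automorphisms sqrt(299) ↦ -sqrt(299) and sqrt(290) ↦ -sqrt(290), giving V_4.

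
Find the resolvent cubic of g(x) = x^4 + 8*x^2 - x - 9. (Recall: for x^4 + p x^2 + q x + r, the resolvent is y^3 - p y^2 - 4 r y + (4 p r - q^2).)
h(y) = y^3 - 8*y^2 + 36*y - 289

Identify coefficients: p = 8, q = -1, r = -9.
Plug into h(y) = y^3 - p y^2 - 4 r y + (4 p r - q^2):
  h(y) = y^3 - (8) y^2 - 4*(-9) y + (4*(8)*(-9) - (-1)^2)
       = y^3 + (-8) y^2 + (36) y + (-289).
Simplifying: h(y) = y^3 - 8*y^2 + 36*y - 289.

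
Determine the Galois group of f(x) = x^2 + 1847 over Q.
Gal(K/Q) = Z/2Z (cyclic of order 2)

x^2 + 1847 is irreducible over Q since -1847 is not a rational square. The splitting field Q(sqrt(-1847)) has degree 2 over Q, and its unique nontrivial automorphism is sqrt(-1847) ↦ -sqrt(-1847). Hence Gal(Q(sqrt(-1847))/Q) = Z/2Z.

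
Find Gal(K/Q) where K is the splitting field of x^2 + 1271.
Gal(K/Q) = Z/2Z (cyclic of order 2)

x^2 + 1271 is irreducible over Q since -1271 is not a rational square. The splitting field Q(sqrt(-1271)) has degree 2 over Q, and its unique nontrivial automorphism is sqrt(-1271) ↦ -sqrt(-1271). Hence Gal(Q(sqrt(-1271))/Q) = Z/2Z.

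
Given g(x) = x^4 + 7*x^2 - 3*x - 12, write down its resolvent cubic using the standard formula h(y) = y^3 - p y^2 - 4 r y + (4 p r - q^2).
h(y) = y^3 - 7*y^2 + 48*y - 345

Identify coefficients: p = 7, q = -3, r = -12.
Plug into h(y) = y^3 - p y^2 - 4 r y + (4 p r - q^2):
  h(y) = y^3 - (7) y^2 - 4*(-12) y + (4*(7)*(-12) - (-3)^2)
       = y^3 + (-7) y^2 + (48) y + (-345).
Simplifying: h(y) = y^3 - 7*y^2 + 48*y - 345.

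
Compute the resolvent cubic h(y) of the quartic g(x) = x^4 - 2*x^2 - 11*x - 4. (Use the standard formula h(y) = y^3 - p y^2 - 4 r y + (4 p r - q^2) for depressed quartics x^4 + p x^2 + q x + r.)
h(y) = y^3 + 2*y^2 + 16*y - 89

Identify coefficients: p = -2, q = -11, r = -4.
Plug into h(y) = y^3 - p y^2 - 4 r y + (4 p r - q^2):
  h(y) = y^3 - (-2) y^2 - 4*(-4) y + (4*(-2)*(-4) - (-11)^2)
       = y^3 + (2) y^2 + (16) y + (-89).
Simplifying: h(y) = y^3 + 2*y^2 + 16*y - 89.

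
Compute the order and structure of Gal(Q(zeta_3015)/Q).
|Gal(Q(zeta_3015)/Q)| = phi(3015) = 1584; group ≅ (Z/3015Z)^* ≅ Z/4Z × Z/6Z × Z/66Z

The n-th cyclotomic polynomial Φ_3015(x) is the minimal polynomial of zeta_3015 over Q and has degree phi(3015) = 1584. So Q(zeta_3015) is a degree-1584 Galois extension with Galois group (Z/3015Z)^*. By CRT, (Z/3015Z)^* ≅ (Z/9Z)^* × (Z/5Z)^* × (Z/67Z)^*. Each prime-power unit group is (Z/9Z)^* ≅ Z/6Z; (Z/5Z)^* ≅ Z/4Z; (Z/67Z)^* ≅ Z/66Z. Hence Gal(Q(zeta_3015)/Q) ≅ Z/4Z × Z/6Z × Z/66Z.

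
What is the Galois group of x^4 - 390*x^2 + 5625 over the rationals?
Gal(K/Q) = Z/2Z (cyclic of order 2)

f factors as (x^2 - 375)(x^2 - 15), so the splitting field is K = Q(sqrt(375), sqrt(15)). The squarefree part of 375 is 15 and the squarefree part of 15 is also 15, so sqrt(375) and sqrt(15) are both rational multiples of sqrt(15). Hence Q(sqrt(375)) = Q(sqrt(15)) = Q(sqrt(15)), and the splitting field collapses to a single degree-2 extension with Galois group Z/2Z.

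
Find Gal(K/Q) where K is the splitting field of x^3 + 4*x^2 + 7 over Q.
Gal(K/Q) = S_3 (symmetric group of order 6)

Compute the discriminant of x^3 + (4)*x^2 + (0)*x + (7): Δ = -3115. Since Δ is not a rational square, the Galois group is not contained in A_3; it must be the full S_3 (irreducibility of the cubic rules out anything smaller).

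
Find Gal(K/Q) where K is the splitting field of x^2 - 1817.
Gal(K/Q) = Z/2Z (cyclic of order 2)

x^2 - 1817 is irreducible over Q since 1817 is not a rational square. The splitting field Q(sqrt(1817)) has degree 2 over Q, and its unique nontrivial automorphism is sqrt(1817) ↦ -sqrt(1817). Hence Gal(Q(sqrt(1817))/Q) = Z/2Z.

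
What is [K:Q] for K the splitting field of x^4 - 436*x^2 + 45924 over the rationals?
[K:Q] = 4

f factors as (x^2 - 258)(x^2 - 178); the splitting field is K = Q(sqrt(258), sqrt(178)). Since 258, 178, and 45924 are all non-squares in Q, the three subfields Q(sqrt(258)), Q(sqrt(178)), Q(sqrt(45924)) are distinct degree-2 extensions, so [K:Q] = 4 (Klein four Galois group).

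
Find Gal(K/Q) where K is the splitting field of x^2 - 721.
Gal(K/Q) = Z/2Z (cyclic of order 2)

x^2 - 721 is irreducible over Q since 721 is not a rational square. The splitting field Q(sqrt(721)) has degree 2 over Q, and its unique nontrivial automorphism is sqrt(721) ↦ -sqrt(721). Hence Gal(Q(sqrt(721))/Q) = Z/2Z.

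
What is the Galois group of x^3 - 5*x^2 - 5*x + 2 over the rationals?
Gal(K/Q) = S_3 (symmetric group of order 6)

Compute the discriminant of x^3 + (-5)*x^2 + (-5)*x + (2): Δ = 2917. Since Δ is not a rational square, the Galois group is not contained in A_3; it must be the full S_3 (irreducibility of the cubic rules out anything smaller).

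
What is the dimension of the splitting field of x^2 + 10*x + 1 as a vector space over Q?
[K:Q] = 2

The discriminant of x^2 + (10)*x + (1) is b^2 - 4c = 100 - (4) = 96. Since 96 is not a perfect square in Q, the polynomial is irreducible over Q. Its two roots generate a degree-2 extension, so [K:Q] = 2.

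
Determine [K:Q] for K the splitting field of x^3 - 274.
[K:Q] = 6

x^3 - 274 has one real root r = 274^(1/3) and two complex roots r*zeta_3, r*zeta_3^2 where zeta_3 = e^(2*pi*i/3). The splitting field is Q(r, zeta_3). [Q(r):Q] = 3 and [Q(zeta_3):Q] = 2 with gcd = 1, so [Q(r, zeta_3):Q] = 3 * 2 = 6.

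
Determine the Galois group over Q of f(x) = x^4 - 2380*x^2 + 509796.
Gal(K/Q) = Z/2Z (cyclic of order 2)

f factors as (x^2 - 2142)(x^2 - 238), so the splitting field is K = Q(sqrt(2142), sqrt(238)). The squarefree part of 2142 is 238 and the squarefree part of 238 is also 238, so sqrt(2142) and sqrt(238) are both rational multiples of sqrt(238). Hence Q(sqrt(2142)) = Q(sqrt(238)) = Q(sqrt(238)), and the splitting field collapses to a single degree-2 extension with Galois group Z/2Z.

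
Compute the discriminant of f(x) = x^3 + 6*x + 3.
Δ = -1107

For a depressed cubic x^3 + p x + q the discriminant is Δ = -4 p^3 - 27 q^2 = -4*(6)^3 - 27*(3)^2 = -864 - 243 = -1107.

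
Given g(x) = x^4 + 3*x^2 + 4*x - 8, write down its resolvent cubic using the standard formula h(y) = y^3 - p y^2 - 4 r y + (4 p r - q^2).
h(y) = y^3 - 3*y^2 + 32*y - 112

Identify coefficients: p = 3, q = 4, r = -8.
Plug into h(y) = y^3 - p y^2 - 4 r y + (4 p r - q^2):
  h(y) = y^3 - (3) y^2 - 4*(-8) y + (4*(3)*(-8) - (4)^2)
       = y^3 + (-3) y^2 + (32) y + (-112).
Simplifying: h(y) = y^3 - 3*y^2 + 32*y - 112.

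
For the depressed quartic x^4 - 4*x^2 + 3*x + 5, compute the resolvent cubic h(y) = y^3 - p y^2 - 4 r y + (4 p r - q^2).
h(y) = y^3 + 4*y^2 - 20*y - 89

Identify coefficients: p = -4, q = 3, r = 5.
Plug into h(y) = y^3 - p y^2 - 4 r y + (4 p r - q^2):
  h(y) = y^3 - (-4) y^2 - 4*(5) y + (4*(-4)*(5) - (3)^2)
       = y^3 + (4) y^2 + (-20) y + (-89).
Simplifying: h(y) = y^3 + 4*y^2 - 20*y - 89.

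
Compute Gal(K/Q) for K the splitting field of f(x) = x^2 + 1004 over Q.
Gal(K/Q) = Z/2Z (cyclic of order 2)

x^2 + 1004 is irreducible over Q since -1004 is not a rational square. The splitting field Q(sqrt(-1004)) has degree 2 over Q, and its unique nontrivial automorphism is sqrt(-1004) ↦ -sqrt(-1004). Hence Gal(Q(sqrt(-1004))/Q) = Z/2Z.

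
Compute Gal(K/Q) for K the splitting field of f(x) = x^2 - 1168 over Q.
Gal(K/Q) = Z/2Z (cyclic of order 2)

x^2 - 1168 is irreducible over Q since 1168 is not a rational square. The splitting field Q(sqrt(1168)) has degree 2 over Q, and its unique nontrivial automorphism is sqrt(1168) ↦ -sqrt(1168). Hence Gal(Q(sqrt(1168))/Q) = Z/2Z.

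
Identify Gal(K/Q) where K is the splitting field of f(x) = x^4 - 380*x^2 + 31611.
Gal(K/Q) = V_4 (Klein four-group, Z/2Z × Z/2Z)

f factors as (x^2 - 123)(x^2 - 257), so the splitting field is K = Q(sqrt(123), sqrt(257)). The elements 123, 257, 31611 are all non-squares in Q, so sqrt(123) and sqrt(257) generate independent quadratic extensions. Thus [K:Q] = 4 and Gal(K/Q) is generated by the two order-2 automorphisms sqrt(123) ↦ -sqrt(123) and sqrt(257) ↦ -sqrt(257), giving V_4.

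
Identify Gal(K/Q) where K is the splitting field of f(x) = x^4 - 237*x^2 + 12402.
Gal(K/Q) = V_4 (Klein four-group, Z/2Z × Z/2Z)

f factors as (x^2 - 159)(x^2 - 78), so the splitting field is K = Q(sqrt(159), sqrt(78)). The elements 159, 78, 12402 are all non-squares in Q, so sqrt(159) and sqrt(78) generate independent quadratic extensions. Thus [K:Q] = 4 and Gal(K/Q) is generated by the two order-2 automorphisms sqrt(159) ↦ -sqrt(159) and sqrt(78) ↦ -sqrt(78), giving V_4.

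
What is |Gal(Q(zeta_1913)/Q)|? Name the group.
|Gal(Q(zeta_1913)/Q)| = phi(1913) = 1912; group ≅ (Z/1913Z)^* ≅ Z/1912Z

The n-th cyclotomic polynomial Φ_1913(x) is the minimal polynomial of zeta_1913 over Q and has degree phi(1913) = 1912. So Q(zeta_1913) is a degree-1912 Galois extension with Galois group (Z/1913Z)^*. (Z/1913Z)^* is cyclic since 1913 is an odd prime power (or 4). Hence Gal(Q(zeta_1913)/Q) ≅ Z/1912Z.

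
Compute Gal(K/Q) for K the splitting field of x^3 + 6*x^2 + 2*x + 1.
Gal(K/Q) = S_3 (symmetric group of order 6)

Compute the discriminant of x^3 + (6)*x^2 + (2)*x + (1): Δ = -563. Since Δ is not a rational square, the Galois group is not contained in A_3; it must be the full S_3 (irreducibility of the cubic rules out anything smaller).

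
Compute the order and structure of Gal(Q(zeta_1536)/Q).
|Gal(Q(zeta_1536)/Q)| = phi(1536) = 512; group ≅ (Z/1536Z)^* ≅ Z/2Z × Z/2Z × Z/128Z

The n-th cyclotomic polynomial Φ_1536(x) is the minimal polynomial of zeta_1536 over Q and has degree phi(1536) = 512. So Q(zeta_1536) is a degree-512 Galois extension with Galois group (Z/1536Z)^*. By CRT, (Z/1536Z)^* ≅ (Z/512Z)^* × (Z/3Z)^*. Each prime-power unit group is (Z/512Z)^* ≅ Z/2Z × Z/128Z; (Z/3Z)^* ≅ Z/2Z. Hence Gal(Q(zeta_1536)/Q) ≅ Z/2Z × Z/2Z × Z/128Z.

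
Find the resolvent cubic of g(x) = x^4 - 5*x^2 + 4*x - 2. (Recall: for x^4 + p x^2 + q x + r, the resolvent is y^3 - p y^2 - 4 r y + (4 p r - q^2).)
h(y) = y^3 + 5*y^2 + 8*y + 24

Identify coefficients: p = -5, q = 4, r = -2.
Plug into h(y) = y^3 - p y^2 - 4 r y + (4 p r - q^2):
  h(y) = y^3 - (-5) y^2 - 4*(-2) y + (4*(-5)*(-2) - (4)^2)
       = y^3 + (5) y^2 + (8) y + (24).
Simplifying: h(y) = y^3 + 5*y^2 + 8*y + 24.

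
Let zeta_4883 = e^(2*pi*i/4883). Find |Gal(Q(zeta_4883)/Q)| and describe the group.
|Gal(Q(zeta_4883)/Q)| = phi(4883) = 4608; group ≅ (Z/4883Z)^* ≅ Z/18Z × Z/256Z

The n-th cyclotomic polynomial Φ_4883(x) is the minimal polynomial of zeta_4883 over Q and has degree phi(4883) = 4608. So Q(zeta_4883) is a degree-4608 Galois extension with Galois group (Z/4883Z)^*. By CRT, (Z/4883Z)^* ≅ (Z/19Z)^* × (Z/257Z)^*. Each prime-power unit group is (Z/19Z)^* ≅ Z/18Z; (Z/257Z)^* ≅ Z/256Z. Hence Gal(Q(zeta_4883)/Q) ≅ Z/18Z × Z/256Z.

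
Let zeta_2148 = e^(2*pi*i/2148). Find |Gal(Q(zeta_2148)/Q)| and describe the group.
|Gal(Q(zeta_2148)/Q)| = phi(2148) = 712; group ≅ (Z/2148Z)^* ≅ Z/2Z × Z/2Z × Z/178Z

The n-th cyclotomic polynomial Φ_2148(x) is the minimal polynomial of zeta_2148 over Q and has degree phi(2148) = 712. So Q(zeta_2148) is a degree-712 Galois extension with Galois group (Z/2148Z)^*. By CRT, (Z/2148Z)^* ≅ (Z/4Z)^* × (Z/3Z)^* × (Z/179Z)^*. Each prime-power unit group is (Z/4Z)^* ≅ Z/2Z; (Z/3Z)^* ≅ Z/2Z; (Z/179Z)^* ≅ Z/178Z. Hence Gal(Q(zeta_2148)/Q) ≅ Z/2Z × Z/2Z × Z/178Z.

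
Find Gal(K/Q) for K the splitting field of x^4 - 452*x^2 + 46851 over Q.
Gal(K/Q) = V_4 (Klein four-group, Z/2Z × Z/2Z)

f factors as (x^2 - 291)(x^2 - 161), so the splitting field is K = Q(sqrt(291), sqrt(161)). The elements 291, 161, 46851 are all non-squares in Q, so sqrt(291) and sqrt(161) generate independent quadratic extensions. Thus [K:Q] = 4 and Gal(K/Q) is generated by the two order-2 automorphisms sqrt(291) ↦ -sqrt(291) and sqrt(161) ↦ -sqrt(161), giving V_4.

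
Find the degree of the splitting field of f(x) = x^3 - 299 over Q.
[K:Q] = 6

x^3 - 299 has one real root r = 299^(1/3) and two complex roots r*zeta_3, r*zeta_3^2 where zeta_3 = e^(2*pi*i/3). The splitting field is Q(r, zeta_3). [Q(r):Q] = 3 and [Q(zeta_3):Q] = 2 with gcd = 1, so [Q(r, zeta_3):Q] = 3 * 2 = 6.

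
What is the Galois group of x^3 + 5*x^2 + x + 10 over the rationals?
Gal(K/Q) = S_3 (symmetric group of order 6)

Compute the discriminant of x^3 + (5)*x^2 + (1)*x + (10): Δ = -6779. Since Δ is not a rational square, the Galois group is not contained in A_3; it must be the full S_3 (irreducibility of the cubic rules out anything smaller).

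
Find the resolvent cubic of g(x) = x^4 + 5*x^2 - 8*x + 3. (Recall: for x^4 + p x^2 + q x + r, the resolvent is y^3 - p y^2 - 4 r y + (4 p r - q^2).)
h(y) = y^3 - 5*y^2 - 12*y - 4

Identify coefficients: p = 5, q = -8, r = 3.
Plug into h(y) = y^3 - p y^2 - 4 r y + (4 p r - q^2):
  h(y) = y^3 - (5) y^2 - 4*(3) y + (4*(5)*(3) - (-8)^2)
       = y^3 + (-5) y^2 + (-12) y + (-4).
Simplifying: h(y) = y^3 - 5*y^2 - 12*y - 4.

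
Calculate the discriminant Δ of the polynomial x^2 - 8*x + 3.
Δ = 52

For a quadratic a x^2 + b x + c the discriminant is Δ = b^2 - 4ac = (-8)^2 - 4*(1)*(3) = 64 - (12) = 52.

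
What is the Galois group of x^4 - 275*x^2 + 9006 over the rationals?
Gal(K/Q) = V_4 (Klein four-group, Z/2Z × Z/2Z)

f factors as (x^2 - 38)(x^2 - 237), so the splitting field is K = Q(sqrt(38), sqrt(237)). The elements 38, 237, 9006 are all non-squares in Q, so sqrt(38) and sqrt(237) generate independent quadratic extensions. Thus [K:Q] = 4 and Gal(K/Q) is generated by the two order-2 automorphisms sqrt(38) ↦ -sqrt(38) and sqrt(237) ↦ -sqrt(237), giving V_4.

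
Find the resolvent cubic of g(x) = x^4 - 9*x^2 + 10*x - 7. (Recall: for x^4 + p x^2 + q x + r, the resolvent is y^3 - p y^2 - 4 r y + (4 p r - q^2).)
h(y) = y^3 + 9*y^2 + 28*y + 152

Identify coefficients: p = -9, q = 10, r = -7.
Plug into h(y) = y^3 - p y^2 - 4 r y + (4 p r - q^2):
  h(y) = y^3 - (-9) y^2 - 4*(-7) y + (4*(-9)*(-7) - (10)^2)
       = y^3 + (9) y^2 + (28) y + (152).
Simplifying: h(y) = y^3 + 9*y^2 + 28*y + 152.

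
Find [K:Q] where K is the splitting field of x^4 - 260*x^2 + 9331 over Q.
[K:Q] = 4

f factors as (x^2 - 217)(x^2 - 43); the splitting field is K = Q(sqrt(217), sqrt(43)). Since 217, 43, and 9331 are all non-squares in Q, the three subfields Q(sqrt(217)), Q(sqrt(43)), Q(sqrt(9331)) are distinct degree-2 extensions, so [K:Q] = 4 (Klein four Galois group).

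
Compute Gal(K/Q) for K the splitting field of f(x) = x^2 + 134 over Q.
Gal(K/Q) = Z/2Z (cyclic of order 2)

x^2 + 134 is irreducible over Q since -134 is not a rational square. The splitting field Q(sqrt(-134)) has degree 2 over Q, and its unique nontrivial automorphism is sqrt(-134) ↦ -sqrt(-134). Hence Gal(Q(sqrt(-134))/Q) = Z/2Z.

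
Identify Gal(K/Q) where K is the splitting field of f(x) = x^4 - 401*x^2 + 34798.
Gal(K/Q) = V_4 (Klein four-group, Z/2Z × Z/2Z)

f factors as (x^2 - 127)(x^2 - 274), so the splitting field is K = Q(sqrt(127), sqrt(274)). The elements 127, 274, 34798 are all non-squares in Q, so sqrt(127) and sqrt(274) generate independent quadratic extensions. Thus [K:Q] = 4 and Gal(K/Q) is generated by the two order-2 automorphisms sqrt(127) ↦ -sqrt(127) and sqrt(274) ↦ -sqrt(274), giving V_4.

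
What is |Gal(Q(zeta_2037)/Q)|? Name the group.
|Gal(Q(zeta_2037)/Q)| = phi(2037) = 1152; group ≅ (Z/2037Z)^* ≅ Z/2Z × Z/6Z × Z/96Z

The n-th cyclotomic polynomial Φ_2037(x) is the minimal polynomial of zeta_2037 over Q and has degree phi(2037) = 1152. So Q(zeta_2037) is a degree-1152 Galois extension with Galois group (Z/2037Z)^*. By CRT, (Z/2037Z)^* ≅ (Z/3Z)^* × (Z/7Z)^* × (Z/97Z)^*. Each prime-power unit group is (Z/3Z)^* ≅ Z/2Z; (Z/7Z)^* ≅ Z/6Z; (Z/97Z)^* ≅ Z/96Z. Hence Gal(Q(zeta_2037)/Q) ≅ Z/2Z × Z/6Z × Z/96Z.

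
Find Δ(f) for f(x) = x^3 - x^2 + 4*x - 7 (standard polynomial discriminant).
Δ = -1087

For x^3 + a x^2 + b x + c the discriminant is Δ = 18 a b c - 4 a^3 c + a^2 b^2 - 4 b^3 - 27 c^2.
Plug a = -1, b = 4, c = -7:
  18*(-1)*(4)*(-7) - 4*(-1)^3*(-7) + (-1)^2*(4)^2 - 4*(4)^3 - 27*(-7)^2
  = 504 + (-28) + 16 + (-256) + (-1323)
  = -1087.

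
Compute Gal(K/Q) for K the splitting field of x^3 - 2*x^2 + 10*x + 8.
Gal(K/Q) = S_3 (symmetric group of order 6)

Compute the discriminant of x^3 + (-2)*x^2 + (10)*x + (8): Δ = -7952. Since Δ is not a rational square, the Galois group is not contained in A_3; it must be the full S_3 (irreducibility of the cubic rules out anything smaller).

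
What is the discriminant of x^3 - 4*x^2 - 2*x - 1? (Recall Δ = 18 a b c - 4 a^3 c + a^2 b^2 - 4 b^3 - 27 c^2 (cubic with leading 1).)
Δ = -331

For x^3 + a x^2 + b x + c the discriminant is Δ = 18 a b c - 4 a^3 c + a^2 b^2 - 4 b^3 - 27 c^2.
Plug a = -4, b = -2, c = -1:
  18*(-4)*(-2)*(-1) - 4*(-4)^3*(-1) + (-4)^2*(-2)^2 - 4*(-2)^3 - 27*(-1)^2
  = -144 + (-256) + 64 + (32) + (-27)
  = -331.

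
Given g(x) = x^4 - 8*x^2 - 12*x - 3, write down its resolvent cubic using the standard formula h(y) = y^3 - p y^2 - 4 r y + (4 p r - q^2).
h(y) = y^3 + 8*y^2 + 12*y - 48

Identify coefficients: p = -8, q = -12, r = -3.
Plug into h(y) = y^3 - p y^2 - 4 r y + (4 p r - q^2):
  h(y) = y^3 - (-8) y^2 - 4*(-3) y + (4*(-8)*(-3) - (-12)^2)
       = y^3 + (8) y^2 + (12) y + (-48).
Simplifying: h(y) = y^3 + 8*y^2 + 12*y - 48.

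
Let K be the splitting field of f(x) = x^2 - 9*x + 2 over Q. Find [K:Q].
[K:Q] = 2

The discriminant of x^2 + (-9)*x + (2) is b^2 - 4c = 81 - (8) = 73. Since 73 is not a perfect square in Q, the polynomial is irreducible over Q. Its two roots generate a degree-2 extension, so [K:Q] = 2.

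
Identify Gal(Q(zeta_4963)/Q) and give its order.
|Gal(Q(zeta_4963)/Q)| = phi(4963) = 4248; group ≅ (Z/4963Z)^* ≅ Z/6Z × Z/708Z

The n-th cyclotomic polynomial Φ_4963(x) is the minimal polynomial of zeta_4963 over Q and has degree phi(4963) = 4248. So Q(zeta_4963) is a degree-4248 Galois extension with Galois group (Z/4963Z)^*. By CRT, (Z/4963Z)^* ≅ (Z/7Z)^* × (Z/709Z)^*. Each prime-power unit group is (Z/7Z)^* ≅ Z/6Z; (Z/709Z)^* ≅ Z/708Z. Hence Gal(Q(zeta_4963)/Q) ≅ Z/6Z × Z/708Z.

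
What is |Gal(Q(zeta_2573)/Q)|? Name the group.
|Gal(Q(zeta_2573)/Q)| = phi(2573) = 2460; group ≅ (Z/2573Z)^* ≅ Z/30Z × Z/82Z

The n-th cyclotomic polynomial Φ_2573(x) is the minimal polynomial of zeta_2573 over Q and has degree phi(2573) = 2460. So Q(zeta_2573) is a degree-2460 Galois extension with Galois group (Z/2573Z)^*. By CRT, (Z/2573Z)^* ≅ (Z/31Z)^* × (Z/83Z)^*. Each prime-power unit group is (Z/31Z)^* ≅ Z/30Z; (Z/83Z)^* ≅ Z/82Z. Hence Gal(Q(zeta_2573)/Q) ≅ Z/30Z × Z/82Z.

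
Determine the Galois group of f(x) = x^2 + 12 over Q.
Gal(K/Q) = Z/2Z (cyclic of order 2)

x^2 + 12 is irreducible over Q since -12 is not a rational square. The splitting field Q(sqrt(-12)) has degree 2 over Q, and its unique nontrivial automorphism is sqrt(-12) ↦ -sqrt(-12). Hence Gal(Q(sqrt(-12))/Q) = Z/2Z.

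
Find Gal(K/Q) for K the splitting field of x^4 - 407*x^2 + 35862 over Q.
Gal(K/Q) = V_4 (Klein four-group, Z/2Z × Z/2Z)

f factors as (x^2 - 278)(x^2 - 129), so the splitting field is K = Q(sqrt(278), sqrt(129)). The elements 278, 129, 35862 are all non-squares in Q, so sqrt(278) and sqrt(129) generate independent quadratic extensions. Thus [K:Q] = 4 and Gal(K/Q) is generated by the two order-2 automorphisms sqrt(278) ↦ -sqrt(278) and sqrt(129) ↦ -sqrt(129), giving V_4.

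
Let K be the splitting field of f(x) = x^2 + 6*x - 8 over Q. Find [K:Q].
[K:Q] = 2

The discriminant of x^2 + (6)*x + (-8) is b^2 - 4c = 36 - (-32) = 68. Since 68 is not a perfect square in Q, the polynomial is irreducible over Q. Its two roots generate a degree-2 extension, so [K:Q] = 2.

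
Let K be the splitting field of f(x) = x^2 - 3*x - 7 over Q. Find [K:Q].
[K:Q] = 2

The discriminant of x^2 + (-3)*x + (-7) is b^2 - 4c = 9 - (-28) = 37. Since 37 is not a perfect square in Q, the polynomial is irreducible over Q. Its two roots generate a degree-2 extension, so [K:Q] = 2.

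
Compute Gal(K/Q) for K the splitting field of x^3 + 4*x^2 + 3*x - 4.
Gal(K/Q) = S_3 (symmetric group of order 6)

Compute the discriminant of x^3 + (4)*x^2 + (3)*x + (-4): Δ = -236. Since Δ is not a rational square, the Galois group is not contained in A_3; it must be the full S_3 (irreducibility of the cubic rules out anything smaller).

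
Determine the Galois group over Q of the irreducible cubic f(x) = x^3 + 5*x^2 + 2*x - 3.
Gal(K/Q) = S_3 (symmetric group of order 6)

Compute the discriminant of x^3 + (5)*x^2 + (2)*x + (-3): Δ = 785. Since Δ is not a rational square, the Galois group is not contained in A_3; it must be the full S_3 (irreducibility of the cubic rules out anything smaller).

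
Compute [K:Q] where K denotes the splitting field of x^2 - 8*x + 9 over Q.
[K:Q] = 2

The discriminant of x^2 + (-8)*x + (9) is b^2 - 4c = 64 - (36) = 28. Since 28 is not a perfect square in Q, the polynomial is irreducible over Q. Its two roots generate a degree-2 extension, so [K:Q] = 2.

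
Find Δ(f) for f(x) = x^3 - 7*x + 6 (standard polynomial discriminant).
Δ = 400

For a depressed cubic x^3 + p x + q the discriminant is Δ = -4 p^3 - 27 q^2 = -4*(-7)^3 - 27*(6)^2 = 1372 - 972 = 400.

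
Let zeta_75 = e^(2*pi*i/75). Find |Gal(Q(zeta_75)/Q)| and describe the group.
|Gal(Q(zeta_75)/Q)| = phi(75) = 40; group ≅ (Z/75Z)^* ≅ Z/2Z × Z/20Z

The n-th cyclotomic polynomial Φ_75(x) is the minimal polynomial of zeta_75 over Q and has degree phi(75) = 40. So Q(zeta_75) is a degree-40 Galois extension with Galois group (Z/75Z)^*. By CRT, (Z/75Z)^* ≅ (Z/3Z)^* × (Z/25Z)^*. Each prime-power unit group is (Z/3Z)^* ≅ Z/2Z; (Z/25Z)^* ≅ Z/20Z. Hence Gal(Q(zeta_75)/Q) ≅ Z/2Z × Z/20Z.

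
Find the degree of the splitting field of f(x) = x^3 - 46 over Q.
[K:Q] = 6

x^3 - 46 has one real root r = 46^(1/3) and two complex roots r*zeta_3, r*zeta_3^2 where zeta_3 = e^(2*pi*i/3). The splitting field is Q(r, zeta_3). [Q(r):Q] = 3 and [Q(zeta_3):Q] = 2 with gcd = 1, so [Q(r, zeta_3):Q] = 3 * 2 = 6.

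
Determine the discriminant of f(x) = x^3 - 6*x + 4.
Δ = 432

For a depressed cubic x^3 + p x + q the discriminant is Δ = -4 p^3 - 27 q^2 = -4*(-6)^3 - 27*(4)^2 = 864 - 432 = 432.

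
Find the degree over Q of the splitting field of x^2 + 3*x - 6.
[K:Q] = 2

The discriminant of x^2 + (3)*x + (-6) is b^2 - 4c = 9 - (-24) = 33. Since 33 is not a perfect square in Q, the polynomial is irreducible over Q. Its two roots generate a degree-2 extension, so [K:Q] = 2.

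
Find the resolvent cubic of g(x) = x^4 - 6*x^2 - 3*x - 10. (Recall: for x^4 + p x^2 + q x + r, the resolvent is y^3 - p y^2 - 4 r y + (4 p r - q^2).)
h(y) = y^3 + 6*y^2 + 40*y + 231

Identify coefficients: p = -6, q = -3, r = -10.
Plug into h(y) = y^3 - p y^2 - 4 r y + (4 p r - q^2):
  h(y) = y^3 - (-6) y^2 - 4*(-10) y + (4*(-6)*(-10) - (-3)^2)
       = y^3 + (6) y^2 + (40) y + (231).
Simplifying: h(y) = y^3 + 6*y^2 + 40*y + 231.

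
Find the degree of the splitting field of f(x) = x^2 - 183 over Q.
[K:Q] = 2

The polynomial x^2 - 183 is irreducible over Q since 183 is not a perfect square. Its splitting field is Q(sqrt(183)), which has degree 2 over Q.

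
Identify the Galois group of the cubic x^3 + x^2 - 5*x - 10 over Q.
Gal(K/Q) = S_3 (symmetric group of order 6)

Compute the discriminant of x^3 + (1)*x^2 + (-5)*x + (-10): Δ = -1235. Since Δ is not a rational square, the Galois group is not contained in A_3; it must be the full S_3 (irreducibility of the cubic rules out anything smaller).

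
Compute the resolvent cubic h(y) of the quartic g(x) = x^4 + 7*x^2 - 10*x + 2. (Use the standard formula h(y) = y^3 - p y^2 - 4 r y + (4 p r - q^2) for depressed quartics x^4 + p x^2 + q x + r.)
h(y) = y^3 - 7*y^2 - 8*y - 44

Identify coefficients: p = 7, q = -10, r = 2.
Plug into h(y) = y^3 - p y^2 - 4 r y + (4 p r - q^2):
  h(y) = y^3 - (7) y^2 - 4*(2) y + (4*(7)*(2) - (-10)^2)
       = y^3 + (-7) y^2 + (-8) y + (-44).
Simplifying: h(y) = y^3 - 7*y^2 - 8*y - 44.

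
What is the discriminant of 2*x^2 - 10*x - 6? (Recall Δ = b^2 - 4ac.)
Δ = 148

For a quadratic a x^2 + b x + c the discriminant is Δ = b^2 - 4ac = (-10)^2 - 4*(2)*(-6) = 100 - (-48) = 148.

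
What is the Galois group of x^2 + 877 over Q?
Gal(K/Q) = Z/2Z (cyclic of order 2)

x^2 + 877 is irreducible over Q since -877 is not a rational square. The splitting field Q(sqrt(-877)) has degree 2 over Q, and its unique nontrivial automorphism is sqrt(-877) ↦ -sqrt(-877). Hence Gal(Q(sqrt(-877))/Q) = Z/2Z.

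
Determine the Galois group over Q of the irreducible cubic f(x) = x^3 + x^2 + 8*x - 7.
Gal(K/Q) = S_3 (symmetric group of order 6)

Compute the discriminant of x^3 + (1)*x^2 + (8)*x + (-7): Δ = -4287. Since Δ is not a rational square, the Galois group is not contained in A_3; it must be the full S_3 (irreducibility of the cubic rules out anything smaller).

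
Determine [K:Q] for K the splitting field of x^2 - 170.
[K:Q] = 2

The polynomial x^2 - 170 is irreducible over Q since 170 is not a perfect square. Its splitting field is Q(sqrt(170)), which has degree 2 over Q.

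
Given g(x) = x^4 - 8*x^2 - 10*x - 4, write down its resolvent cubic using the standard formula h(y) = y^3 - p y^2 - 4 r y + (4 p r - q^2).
h(y) = y^3 + 8*y^2 + 16*y + 28

Identify coefficients: p = -8, q = -10, r = -4.
Plug into h(y) = y^3 - p y^2 - 4 r y + (4 p r - q^2):
  h(y) = y^3 - (-8) y^2 - 4*(-4) y + (4*(-8)*(-4) - (-10)^2)
       = y^3 + (8) y^2 + (16) y + (28).
Simplifying: h(y) = y^3 + 8*y^2 + 16*y + 28.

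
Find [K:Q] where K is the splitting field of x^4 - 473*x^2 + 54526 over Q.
[K:Q] = 4

f factors as (x^2 - 274)(x^2 - 199); the splitting field is K = Q(sqrt(274), sqrt(199)). Since 274, 199, and 54526 are all non-squares in Q, the three subfields Q(sqrt(274)), Q(sqrt(199)), Q(sqrt(54526)) are distinct degree-2 extensions, so [K:Q] = 4 (Klein four Galois group).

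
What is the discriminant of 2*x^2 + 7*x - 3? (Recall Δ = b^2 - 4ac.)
Δ = 73

For a quadratic a x^2 + b x + c the discriminant is Δ = b^2 - 4ac = (7)^2 - 4*(2)*(-3) = 49 - (-24) = 73.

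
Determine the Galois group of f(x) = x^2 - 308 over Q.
Gal(K/Q) = Z/2Z (cyclic of order 2)

x^2 - 308 is irreducible over Q since 308 is not a rational square. The splitting field Q(sqrt(308)) has degree 2 over Q, and its unique nontrivial automorphism is sqrt(308) ↦ -sqrt(308). Hence Gal(Q(sqrt(308))/Q) = Z/2Z.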